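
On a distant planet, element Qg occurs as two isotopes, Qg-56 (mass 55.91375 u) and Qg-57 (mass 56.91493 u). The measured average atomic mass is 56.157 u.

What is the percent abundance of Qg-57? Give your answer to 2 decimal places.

Writing the weighted mean with unknown fraction x of Qg-56:
55.91375·x + 56.91493·(1 − x) = 56.157
(55.91375 − 56.91493)·x = 56.157 − 56.91493
x = -0.75793 / -1.00118 = 0.75704 → 75.70% Qg-56, 24.30% Qg-57.

24.30%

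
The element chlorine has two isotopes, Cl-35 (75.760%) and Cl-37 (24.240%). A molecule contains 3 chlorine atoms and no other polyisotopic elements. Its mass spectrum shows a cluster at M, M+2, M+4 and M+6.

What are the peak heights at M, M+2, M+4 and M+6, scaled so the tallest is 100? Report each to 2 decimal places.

Expanding (0.75760 + 0.24240)^3:
P(M) = 0.75760^3 = 0.434830
P(M+2) = 3 × 0.75760^2 × 0.24240^1 = 0.417382
P(M+4) = 3 × 0.75760^1 × 0.24240^2 = 0.133545
P(M+6) = 0.24240^3 = 0.014243
The M peak is largest (0.434830); scaling to 100 gives 100.00 : 95.99 : 30.71 : 3.28.

100.00 : 95.99 : 30.71 : 3.28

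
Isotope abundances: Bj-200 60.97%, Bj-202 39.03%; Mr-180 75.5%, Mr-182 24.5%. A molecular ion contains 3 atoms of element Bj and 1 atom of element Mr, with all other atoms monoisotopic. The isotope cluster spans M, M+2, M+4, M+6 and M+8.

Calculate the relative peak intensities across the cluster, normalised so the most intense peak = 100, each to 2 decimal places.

44.54 : 100.00 : 82.52 : 29.46 : 3.79

Element Bj pattern (n=3): 0.22664627 : 0.43526345 : 0.27863428 : 0.059456
Element Mr pattern (n=1): 0.7550 : 0.2450
Convolve the two distributions (both contribute in 2-u steps):
  M: 0.22664627×0.7550 = 0.171118
  M+2: 0.22664627×0.2450 + 0.43526345×0.7550 = 0.384152
  M+4: 0.43526345×0.2450 + 0.27863428×0.7550 = 0.317008
  M+6: 0.27863428×0.2450 + 0.059456×0.7550 = 0.113155
  M+8: 0.059456×0.2450 = 0.014567
Scale to base peak (0.384152) = 100: 44.54 : 100.00 : 82.52 : 29.46 : 3.79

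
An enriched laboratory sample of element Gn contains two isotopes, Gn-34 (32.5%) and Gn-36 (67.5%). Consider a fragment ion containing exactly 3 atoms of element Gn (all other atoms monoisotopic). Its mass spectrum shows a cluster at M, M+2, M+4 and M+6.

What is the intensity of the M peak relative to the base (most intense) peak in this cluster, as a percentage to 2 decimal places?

7.73%

Binomial terms of (0.325 + 0.675)^3: M 0.0343, M+2 0.2139, M+4 0.4442, M+6 0.3075 → M+4 is the base peak.
P(M+4) = C(3,2) × 0.325^1 × 0.675^2 = 3 × 0.3250 × 0.455625 = 0.444234 (base)
P(M) = C(3,0) × 0.325^3 × 0.675^0 = 1 × 0.03432813 × 1.0000 = 0.034328
Relative intensity = 0.034328 / 0.444234 × 100 = 7.73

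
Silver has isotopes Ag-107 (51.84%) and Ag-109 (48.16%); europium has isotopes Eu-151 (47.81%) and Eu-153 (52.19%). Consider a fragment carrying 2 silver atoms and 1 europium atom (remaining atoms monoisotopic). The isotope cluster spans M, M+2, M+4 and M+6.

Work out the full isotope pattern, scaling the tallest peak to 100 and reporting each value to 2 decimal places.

33.90 : 100.00 : 98.02 : 31.94

Silver pattern (n=2): 0.26873856 : 0.49932288 : 0.23193856
Europium pattern (n=1): 0.4781 : 0.5219
Convolve the two distributions (both contribute in 2-u steps):
  M: 0.26873856×0.4781 = 0.128484
  M+2: 0.26873856×0.5219 + 0.49932288×0.4781 = 0.378981
  M+4: 0.49932288×0.5219 + 0.23193856×0.4781 = 0.371486
  M+6: 0.23193856×0.5219 = 0.121049
Scale to base peak (0.378981) = 100: 33.90 : 100.00 : 98.02 : 31.94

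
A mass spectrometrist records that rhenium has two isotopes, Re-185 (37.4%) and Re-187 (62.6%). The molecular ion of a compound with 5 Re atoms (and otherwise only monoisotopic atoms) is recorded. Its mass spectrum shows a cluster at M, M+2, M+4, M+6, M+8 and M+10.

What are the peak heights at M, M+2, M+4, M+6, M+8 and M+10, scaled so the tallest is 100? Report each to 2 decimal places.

2.13 : 17.85 : 59.74 : 100.00 : 83.69 : 28.02

Expanding (0.374 + 0.626)^5:
P(M) = 0.374^5 = 0.007317
P(M+2) = 5 × 0.374^4 × 0.626^1 = 0.061239
P(M+4) = 10 × 0.374^3 × 0.626^2 = 0.205005
P(M+6) = 10 × 0.374^2 × 0.626^3 = 0.343136
P(M+8) = 5 × 0.374^1 × 0.626^4 = 0.287170
P(M+10) = 0.626^5 = 0.096133
The M+6 peak is largest (0.343136); scaling to 100 gives 2.13 : 17.85 : 59.74 : 100.00 : 83.69 : 28.02.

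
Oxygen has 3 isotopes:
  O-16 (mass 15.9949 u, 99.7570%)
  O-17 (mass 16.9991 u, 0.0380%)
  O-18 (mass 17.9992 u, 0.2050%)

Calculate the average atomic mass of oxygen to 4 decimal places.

Average mass = Σ (abundance × isotope mass) = 0.997570 × 15.9949 + 0.000380 × 16.9991 + 0.002050 × 17.9992
= 15.95603 + 0.00646 + 0.03690 = 15.99939 u

15.9994 u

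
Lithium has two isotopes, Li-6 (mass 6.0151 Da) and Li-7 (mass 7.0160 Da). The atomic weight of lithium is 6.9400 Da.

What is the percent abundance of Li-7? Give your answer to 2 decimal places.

Writing the weighted mean with unknown fraction x of Li-6:
6.0151·x + 7.0160·(1 − x) = 6.9400
(6.0151 − 7.0160)·x = 6.9400 − 7.0160
x = -0.0760 / -1.0009 = 0.07593 → 7.59% Li-6, 92.41% Li-7.

92.41%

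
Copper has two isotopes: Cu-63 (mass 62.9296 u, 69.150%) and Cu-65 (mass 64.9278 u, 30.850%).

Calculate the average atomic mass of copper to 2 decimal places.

Weight each isotope mass by its fractional abundance: 0.69150 × 62.9296 + 0.30850 × 64.9278
= 43.51582 + 20.03023 = 63.54605 u

63.55 u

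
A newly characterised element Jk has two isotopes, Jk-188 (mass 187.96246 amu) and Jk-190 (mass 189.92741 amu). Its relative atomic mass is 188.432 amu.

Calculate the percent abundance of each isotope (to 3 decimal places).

Jk-188: 76.104%, Jk-190: 23.896%

Writing the weighted mean with unknown fraction x of Jk-188:
187.96246·x + 189.92741·(1 − x) = 188.432
(187.96246 − 189.92741)·x = 188.432 − 189.92741
x = -1.49541 / -1.96495 = 0.76104 → 76.104% Jk-188, 23.896% Jk-190.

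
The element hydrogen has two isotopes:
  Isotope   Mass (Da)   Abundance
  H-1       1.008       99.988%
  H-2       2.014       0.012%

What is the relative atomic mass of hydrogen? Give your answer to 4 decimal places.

The abundance-weighted mean is 0.99988 × 1.008 + 0.00012 × 2.014
= 1.00788 + 0.00024 = 1.00812 Da

1.0081 Da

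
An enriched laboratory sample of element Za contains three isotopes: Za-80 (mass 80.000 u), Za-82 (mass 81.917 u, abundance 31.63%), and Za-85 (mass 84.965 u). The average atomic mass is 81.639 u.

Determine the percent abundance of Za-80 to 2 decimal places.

The remaining 68.37% is split between Za-80 (fraction x) and Za-85 (fraction 0.6837 − x).
Substituting: 80.000x + 84.965(0.6837 − x) = 55.7286529
(80.000 − 84.965)x = -2.3619176  ⇒  x = 0.47571, y = 0.20799
Za-80: 47.57%, Za-85: 20.80%.

47.57%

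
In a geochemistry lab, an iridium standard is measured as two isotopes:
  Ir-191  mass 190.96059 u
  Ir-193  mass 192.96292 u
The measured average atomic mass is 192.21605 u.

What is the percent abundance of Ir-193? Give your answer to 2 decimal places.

Writing the weighted mean with unknown fraction x of Ir-191:
190.96059·x + 192.96292·(1 − x) = 192.21605
(190.96059 − 192.96292)·x = 192.21605 − 192.96292
x = -0.74687 / -2.00233 = 0.37300 → 37.30% Ir-191, 62.70% Ir-193.

62.70%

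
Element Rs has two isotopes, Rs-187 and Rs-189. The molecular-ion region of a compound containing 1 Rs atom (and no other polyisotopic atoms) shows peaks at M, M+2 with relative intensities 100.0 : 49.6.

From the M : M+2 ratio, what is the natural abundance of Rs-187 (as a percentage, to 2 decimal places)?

66.84%

If p is the fraction of Rs that is Rs-187, then I(M+2)/I(M) = [C(1,1)·p^0·(1−p)] / p^1 = 1·(1−p)/p = 49.6/100.0 = 0.4960
(1−p)/p = 0.4960/1 = 0.4960  ⇒  p = 1/(1 + 0.4960) = 0.6684
Rs-187: 66.84%, Rs-189: 33.16%.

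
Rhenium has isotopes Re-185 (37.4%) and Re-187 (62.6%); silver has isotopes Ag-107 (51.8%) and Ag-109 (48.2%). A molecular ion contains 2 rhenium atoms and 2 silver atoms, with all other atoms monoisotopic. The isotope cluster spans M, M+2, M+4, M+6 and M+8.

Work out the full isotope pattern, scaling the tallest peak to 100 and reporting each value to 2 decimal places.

10.10 : 52.63 : 100.00 : 81.96 : 24.51

Rhenium pattern (n=2): 0.139876 : 0.468248 : 0.391876
Silver pattern (n=2): 0.268324 : 0.499352 : 0.232324
Convolve the two distributions (both contribute in 2-u steps):
  M: 0.139876×0.268324 = 0.037532
  M+2: 0.139876×0.499352 + 0.468248×0.268324 = 0.195490
  M+4: 0.139876×0.232324 + 0.468248×0.499352 + 0.391876×0.268324 = 0.371467
  M+6: 0.468248×0.232324 + 0.391876×0.499352 = 0.304469
  M+8: 0.391876×0.232324 = 0.091042
Scale to base peak (0.371467) = 100: 10.10 : 52.63 : 100.00 : 81.96 : 24.51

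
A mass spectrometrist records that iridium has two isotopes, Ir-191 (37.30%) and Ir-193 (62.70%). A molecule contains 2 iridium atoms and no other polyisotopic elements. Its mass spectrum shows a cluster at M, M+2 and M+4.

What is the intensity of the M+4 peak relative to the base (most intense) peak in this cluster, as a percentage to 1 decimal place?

(0.3730 + 0.6270)^2 gives M 0.1391, M+2 0.4677, M+4 0.3931; the largest is M+2.
P(M+2) = C(2,1) × 0.3730^1 × 0.6270^1 = 2 × 0.3730 × 0.6270 = 0.467742 (base)
P(M+4) = C(2,2) × 0.3730^0 × 0.6270^2 = 1 × 1.0000 × 0.393129 = 0.393129
Relative intensity = 0.393129 / 0.467742 × 100 = 84.0

84.0%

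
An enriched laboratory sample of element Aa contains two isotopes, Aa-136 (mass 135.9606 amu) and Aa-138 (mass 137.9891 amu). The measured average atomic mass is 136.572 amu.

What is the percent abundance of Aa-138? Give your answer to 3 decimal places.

Let x be the fractional abundance of Aa-136; then Aa-138 has abundance 1 − x.
135.9606·x + 137.9891·(1 − x) = 136.572
(135.9606 − 137.9891)·x = 136.572 − 137.9891
x = -1.4171 / -2.0285 = 0.69860 → 69.860% Aa-136, 30.140% Aa-138.

30.140%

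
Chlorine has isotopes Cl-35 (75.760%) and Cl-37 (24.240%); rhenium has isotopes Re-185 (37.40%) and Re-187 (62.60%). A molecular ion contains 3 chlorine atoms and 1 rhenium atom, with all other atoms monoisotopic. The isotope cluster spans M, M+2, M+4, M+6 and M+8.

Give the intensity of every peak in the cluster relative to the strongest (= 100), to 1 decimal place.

Chlorine pattern (n=3): 0.4348304 : 0.41738208 : 0.13354464 : 0.01424288
Rhenium pattern (n=1): 0.3740 : 0.6260
Convolve the two distributions (both contribute in 2-u steps):
  M: 0.4348304×0.3740 = 0.162627
  M+2: 0.4348304×0.6260 + 0.41738208×0.3740 = 0.428305
  M+4: 0.41738208×0.6260 + 0.13354464×0.3740 = 0.311227
  M+6: 0.13354464×0.6260 + 0.01424288×0.3740 = 0.088926
  M+8: 0.01424288×0.6260 = 0.008916
Scale to base peak (0.428305) = 100: 38.0 : 100.0 : 72.7 : 20.8 : 2.1

38.0 : 100.0 : 72.7 : 20.8 : 2.1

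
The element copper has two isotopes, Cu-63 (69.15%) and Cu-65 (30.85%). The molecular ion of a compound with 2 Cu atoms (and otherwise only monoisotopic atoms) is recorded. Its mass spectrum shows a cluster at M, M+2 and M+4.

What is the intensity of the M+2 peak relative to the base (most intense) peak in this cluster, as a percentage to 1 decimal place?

89.2%

(0.6915 + 0.3085)^2 gives M 0.4782, M+2 0.4267, M+4 0.0952; the largest is M.
P(M) = C(2,0) × 0.6915^2 × 0.3085^0 = 1 × 0.47817225 × 1.0000 = 0.478172 (base)
P(M+2) = C(2,1) × 0.6915^1 × 0.3085^1 = 2 × 0.6915 × 0.3085 = 0.426656
Relative intensity = 0.426656 / 0.478172 × 100 = 89.2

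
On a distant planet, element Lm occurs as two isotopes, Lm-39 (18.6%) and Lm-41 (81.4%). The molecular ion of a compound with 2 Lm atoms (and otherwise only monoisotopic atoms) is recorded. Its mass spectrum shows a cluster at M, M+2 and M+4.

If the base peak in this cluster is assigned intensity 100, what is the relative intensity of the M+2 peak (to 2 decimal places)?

Binomial terms of (0.186 + 0.814)^2: M 0.0346, M+2 0.3028, M+4 0.6626 → M+4 is the base peak.
P(M+4) = C(2,2) × 0.186^0 × 0.814^2 = 1 × 1.0000 × 0.662596 = 0.662596 (base)
P(M+2) = C(2,1) × 0.186^1 × 0.814^1 = 2 × 0.1860 × 0.8140 = 0.302808
Relative intensity = 0.302808 / 0.662596 × 100 = 45.70

45.70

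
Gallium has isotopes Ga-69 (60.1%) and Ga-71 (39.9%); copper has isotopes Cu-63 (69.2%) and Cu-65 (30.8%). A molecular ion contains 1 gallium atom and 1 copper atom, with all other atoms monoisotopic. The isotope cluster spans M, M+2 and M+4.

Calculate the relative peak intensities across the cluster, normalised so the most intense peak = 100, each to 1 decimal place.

90.2 : 100.0 : 26.6

Gallium pattern (n=1): 0.6010 : 0.3990
Copper pattern (n=1): 0.6920 : 0.3080
Convolve the two distributions (both contribute in 2-u steps):
  M: 0.6010×0.6920 = 0.415892
  M+2: 0.6010×0.3080 + 0.3990×0.6920 = 0.461216
  M+4: 0.3990×0.3080 = 0.122892
Scale to base peak (0.461216) = 100: 90.2 : 100.0 : 26.6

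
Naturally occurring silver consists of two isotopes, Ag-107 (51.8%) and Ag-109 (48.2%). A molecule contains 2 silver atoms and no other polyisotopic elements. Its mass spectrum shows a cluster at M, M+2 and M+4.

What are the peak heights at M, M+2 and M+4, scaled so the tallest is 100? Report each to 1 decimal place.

Expanding (0.518 + 0.482)^2:
P(M) = 0.518^2 = 0.268324
P(M+2) = 2 × 0.518^1 × 0.482^1 = 0.499352
P(M+4) = 0.482^2 = 0.232324
The M+2 peak is largest (0.499352); scaling to 100 gives 53.7 : 100.0 : 46.5.

53.7 : 100.0 : 46.5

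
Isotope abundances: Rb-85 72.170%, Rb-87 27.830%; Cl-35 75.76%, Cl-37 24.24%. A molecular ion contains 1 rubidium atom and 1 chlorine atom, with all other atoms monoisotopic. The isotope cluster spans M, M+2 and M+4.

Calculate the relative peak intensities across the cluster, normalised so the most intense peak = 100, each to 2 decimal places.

100.00 : 70.56 : 12.34

Rubidium pattern (n=1): 0.7217 : 0.2783
Chlorine pattern (n=1): 0.7576 : 0.2424
Convolve the two distributions (both contribute in 2-u steps):
  M: 0.7217×0.7576 = 0.546760
  M+2: 0.7217×0.2424 + 0.2783×0.7576 = 0.385780
  M+4: 0.2783×0.2424 = 0.067460
Scale to base peak (0.546760) = 100: 100.00 : 70.56 : 12.34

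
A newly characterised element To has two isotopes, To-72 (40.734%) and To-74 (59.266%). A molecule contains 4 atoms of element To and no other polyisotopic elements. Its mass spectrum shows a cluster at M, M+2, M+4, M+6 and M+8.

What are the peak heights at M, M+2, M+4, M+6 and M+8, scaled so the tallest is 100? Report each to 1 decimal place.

7.9 : 45.8 : 100.0 : 97.0 : 35.3

The 4 To atoms are independent, so intensities follow the terms of (0.40734 + 0.59266)^4.
P(M) = 0.40734^4 = 0.027531
P(M+2) = 4 × 0.40734^3 × 0.59266^1 = 0.160227
P(M+4) = 6 × 0.40734^2 × 0.59266^2 = 0.349685
P(M+6) = 4 × 0.40734^1 × 0.59266^3 = 0.339183
P(M+8) = 0.59266^4 = 0.123374
The M+4 peak is largest (0.349685); scaling to 100 gives 7.9 : 45.8 : 100.0 : 97.0 : 35.3.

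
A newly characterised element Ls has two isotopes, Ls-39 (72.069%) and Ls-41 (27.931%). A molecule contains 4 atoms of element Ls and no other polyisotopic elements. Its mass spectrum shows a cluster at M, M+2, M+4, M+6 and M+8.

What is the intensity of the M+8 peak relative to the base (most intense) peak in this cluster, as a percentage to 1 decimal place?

Binomial terms of (0.72069 + 0.27931)^4: M 0.2698, M+2 0.4182, M+4 0.2431, M+6 0.0628, M+8 0.0061 → M+2 is the base peak.
P(M+2) = C(4,1) × 0.72069^3 × 0.27931^1 = 4 × 0.37432212 × 0.27931 = 0.418208 (base)
P(M+8) = C(4,4) × 0.72069^0 × 0.27931^4 = 1 × 1.0000 × 0.0060862 = 0.006086
Relative intensity = 0.006086 / 0.418208 × 100 = 1.5

1.5%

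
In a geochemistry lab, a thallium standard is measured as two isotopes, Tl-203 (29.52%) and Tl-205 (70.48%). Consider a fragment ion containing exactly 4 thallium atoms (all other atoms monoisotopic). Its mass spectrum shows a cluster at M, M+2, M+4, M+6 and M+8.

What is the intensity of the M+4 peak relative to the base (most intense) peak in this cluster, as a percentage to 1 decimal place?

(0.2952 + 0.7048)^4 gives M 0.0076, M+2 0.0725, M+4 0.2597, M+6 0.4134, M+8 0.2468; the largest is M+6.
P(M+6) = C(4,3) × 0.2952^1 × 0.7048^3 = 4 × 0.2952 × 0.35010449 = 0.413403 (base)
P(M+4) = C(4,2) × 0.2952^2 × 0.7048^2 = 6 × 0.08714304 × 0.49674304 = 0.259726
Relative intensity = 0.259726 / 0.413403 × 100 = 62.8

62.8%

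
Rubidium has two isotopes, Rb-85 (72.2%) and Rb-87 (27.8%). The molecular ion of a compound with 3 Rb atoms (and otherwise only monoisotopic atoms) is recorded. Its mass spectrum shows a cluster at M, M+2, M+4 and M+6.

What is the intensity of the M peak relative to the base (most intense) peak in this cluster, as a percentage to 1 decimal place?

Term probabilities: M 0.3764, M+2 0.4348, M+4 0.1674, M+6 0.0215. Base peak = M+2.
P(M+2) = C(3,1) × 0.722^2 × 0.278^1 = 3 × 0.521284 × 0.2780 = 0.434751 (base)
P(M) = C(3,0) × 0.722^3 × 0.278^0 = 1 × 0.37636705 × 1.0000 = 0.376367
Relative intensity = 0.376367 / 0.434751 × 100 = 86.6

86.6%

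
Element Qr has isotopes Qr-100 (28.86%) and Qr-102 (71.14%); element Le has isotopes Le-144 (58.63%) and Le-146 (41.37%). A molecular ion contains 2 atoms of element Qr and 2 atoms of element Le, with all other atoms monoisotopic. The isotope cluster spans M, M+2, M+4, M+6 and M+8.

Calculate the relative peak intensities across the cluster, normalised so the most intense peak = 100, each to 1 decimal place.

7.4 : 46.9 : 100.0 : 81.5 : 22.4

Element Qr pattern (n=2): 0.08328996 : 0.41062008 : 0.50608996
Element Le pattern (n=2): 0.34374769 : 0.48510462 : 0.17114769
Convolve the two distributions (both contribute in 2-u steps):
  M: 0.08328996×0.34374769 = 0.028631
  M+2: 0.08328996×0.48510462 + 0.41062008×0.34374769 = 0.181554
  M+4: 0.08328996×0.17114769 + 0.41062008×0.48510462 + 0.50608996×0.34374769 = 0.387416
  M+6: 0.41062008×0.17114769 + 0.50608996×0.48510462 = 0.315783
  M+8: 0.50608996×0.17114769 = 0.086616
Scale to base peak (0.387416) = 100: 7.4 : 46.9 : 100.0 : 81.5 : 22.4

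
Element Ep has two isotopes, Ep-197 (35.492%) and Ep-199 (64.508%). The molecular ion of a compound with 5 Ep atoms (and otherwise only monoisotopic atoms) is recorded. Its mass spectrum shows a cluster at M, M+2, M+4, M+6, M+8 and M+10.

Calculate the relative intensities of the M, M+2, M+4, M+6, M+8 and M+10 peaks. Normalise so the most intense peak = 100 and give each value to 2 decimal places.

Expanding (0.35492 + 0.64508)^5:
P(M) = 0.35492^5 = 0.005632
P(M+2) = 5 × 0.35492^4 × 0.64508^1 = 0.051181
P(M+4) = 10 × 0.35492^3 × 0.64508^2 = 0.186045
P(M+6) = 10 × 0.35492^2 × 0.64508^3 = 0.338144
P(M+8) = 5 × 0.35492^1 × 0.64508^4 = 0.307294
P(M+10) = 0.64508^5 = 0.111704
The M+6 peak is largest (0.338144); scaling to 100 gives 1.67 : 15.14 : 55.02 : 100.00 : 90.88 : 33.03.

1.67 : 15.14 : 55.02 : 100.00 : 90.88 : 33.03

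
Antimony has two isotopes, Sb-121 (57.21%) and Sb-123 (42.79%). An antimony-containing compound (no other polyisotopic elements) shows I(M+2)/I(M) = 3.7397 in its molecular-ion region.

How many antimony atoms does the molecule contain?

For n independent Sb atoms, I(M+2)/I(M) = n · (abundance Sb-123) / (abundance Sb-121) = n · 0.4279/0.5721.
n = 3.7397 × 0.5721/0.4279 = 5.00 ≈ 5

5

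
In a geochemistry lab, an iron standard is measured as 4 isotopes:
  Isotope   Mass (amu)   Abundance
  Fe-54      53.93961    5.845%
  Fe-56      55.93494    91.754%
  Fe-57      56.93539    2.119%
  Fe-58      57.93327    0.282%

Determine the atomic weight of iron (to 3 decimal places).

Weight each isotope mass by its fractional abundance: 0.05845 × 53.93961 + 0.91754 × 55.93494 + 0.02119 × 56.93539 + 0.00282 × 57.93327
= 3.152770 + 51.322545 + 1.206461 + 0.163372 = 55.845148 amu

55.845 amu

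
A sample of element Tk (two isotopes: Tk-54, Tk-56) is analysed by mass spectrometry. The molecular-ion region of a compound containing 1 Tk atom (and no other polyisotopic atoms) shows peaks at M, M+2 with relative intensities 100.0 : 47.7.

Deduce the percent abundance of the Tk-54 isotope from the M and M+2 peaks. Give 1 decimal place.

Let p = fractional abundance of Tk-54. I(M+2)/I(M) = [C(1,1)·p^0·(1−p)] / p^1 = 1·(1−p)/p = 47.7/100.0 = 0.4770
(1−p)/p = 0.4770/1 = 0.4770  ⇒  p = 1/(1 + 0.4770) = 0.6770
Tk-54: 67.7%, Tk-56: 32.3%.

67.7%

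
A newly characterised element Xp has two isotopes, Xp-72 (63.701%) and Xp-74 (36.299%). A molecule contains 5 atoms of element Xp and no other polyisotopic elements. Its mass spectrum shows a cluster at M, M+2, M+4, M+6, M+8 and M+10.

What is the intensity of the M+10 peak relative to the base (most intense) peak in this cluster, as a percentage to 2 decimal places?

1.85%

Binomial terms of (0.63701 + 0.36299)^5: M 0.1049, M+2 0.2988, M+4 0.3406, M+6 0.1941, M+8 0.0553, M+10 0.0063 → M+4 is the base peak.
P(M+4) = C(5,2) × 0.63701^3 × 0.36299^2 = 10 × 0.25848703 × 0.13176174 = 0.340587 (base)
P(M+10) = C(5,5) × 0.63701^0 × 0.36299^5 = 1 × 1.0000 × 0.00630193 = 0.006302
Relative intensity = 0.006302 / 0.340587 × 100 = 1.85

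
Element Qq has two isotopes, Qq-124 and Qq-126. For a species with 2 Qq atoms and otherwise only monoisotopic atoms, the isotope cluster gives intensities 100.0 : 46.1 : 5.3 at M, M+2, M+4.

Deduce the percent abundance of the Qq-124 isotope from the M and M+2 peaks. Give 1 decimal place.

81.3%

Let p = fractional abundance of Qq-124. I(M+2)/I(M) = [C(2,1)·p^1·(1−p)] / p^2 = 2·(1−p)/p = 46.1/100.0 = 0.4610
(1−p)/p = 0.4610/2 = 0.2305  ⇒  p = 1/(1 + 0.2305) = 0.8127
Qq-124: 81.3%, Qq-126: 18.7%.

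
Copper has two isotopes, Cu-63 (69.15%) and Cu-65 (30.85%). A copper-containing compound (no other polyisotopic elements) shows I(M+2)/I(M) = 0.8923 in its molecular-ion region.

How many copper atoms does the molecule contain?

The M+2/M ratio from n Cu atoms is n · q/p = n · 0.3085/0.6915.
n = 0.8923 × 0.6915/0.3085 = 2.00 ≈ 2

2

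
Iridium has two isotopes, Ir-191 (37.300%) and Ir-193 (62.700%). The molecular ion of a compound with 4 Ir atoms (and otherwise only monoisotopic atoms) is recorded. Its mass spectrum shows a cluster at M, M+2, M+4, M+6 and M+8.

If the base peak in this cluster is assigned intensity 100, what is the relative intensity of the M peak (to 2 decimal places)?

(0.37300 + 0.62700)^4 gives M 0.0194, M+2 0.1302, M+4 0.3282, M+6 0.3678, M+8 0.1546; the largest is M+6.
P(M+6) = C(4,3) × 0.37300^1 × 0.62700^3 = 4 × 0.3730 × 0.24649188 = 0.367766 (base)
P(M) = C(4,0) × 0.37300^4 × 0.62700^0 = 1 × 0.01935688 × 1.0000 = 0.019357
Relative intensity = 0.019357 / 0.367766 × 100 = 5.26

5.26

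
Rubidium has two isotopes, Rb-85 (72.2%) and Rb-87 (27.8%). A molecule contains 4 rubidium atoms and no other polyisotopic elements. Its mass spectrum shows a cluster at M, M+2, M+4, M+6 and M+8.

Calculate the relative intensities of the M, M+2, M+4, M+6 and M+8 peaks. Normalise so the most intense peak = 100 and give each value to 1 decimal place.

Expanding (0.722 + 0.278)^4:
P(M) = 0.722^4 = 0.271737
P(M+2) = 4 × 0.722^3 × 0.278^1 = 0.418520
P(M+4) = 6 × 0.722^2 × 0.278^2 = 0.241721
P(M+6) = 4 × 0.722^1 × 0.278^3 = 0.062049
P(M+8) = 0.278^4 = 0.005973
The M+2 peak is largest (0.418520); scaling to 100 gives 64.9 : 100.0 : 57.8 : 14.8 : 1.4.

64.9 : 100.0 : 57.8 : 14.8 : 1.4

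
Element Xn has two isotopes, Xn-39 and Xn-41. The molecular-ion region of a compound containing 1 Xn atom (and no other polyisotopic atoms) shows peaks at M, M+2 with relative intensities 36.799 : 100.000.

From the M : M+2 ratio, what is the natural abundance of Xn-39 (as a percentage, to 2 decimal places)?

If p is the fraction of Xn that is Xn-39, then I(M+2)/I(M) = [C(1,1)·p^0·(1−p)] / p^1 = 1·(1−p)/p = 100.000/36.799 = 2.7175
(1−p)/p = 2.7175/1 = 2.7175  ⇒  p = 1/(1 + 2.7175) = 0.2690
Xn-39: 26.90%, Xn-41: 73.10%.

26.90%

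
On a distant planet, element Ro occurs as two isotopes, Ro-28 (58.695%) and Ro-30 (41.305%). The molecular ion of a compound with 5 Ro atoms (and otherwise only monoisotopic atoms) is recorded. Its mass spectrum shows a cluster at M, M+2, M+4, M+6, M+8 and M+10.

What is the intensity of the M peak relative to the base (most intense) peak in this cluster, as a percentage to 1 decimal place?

(0.58695 + 0.41305)^5 gives M 0.0697, M+2 0.2451, M+4 0.3450, M+6 0.2428, M+8 0.0854, M+10 0.0120; the largest is M+4.
P(M+4) = C(5,2) × 0.58695^3 × 0.41305^2 = 10 × 0.20221032 × 0.1706103 = 0.344992 (base)
P(M) = C(5,0) × 0.58695^5 × 0.41305^0 = 1 × 0.06966354 × 1.0000 = 0.069664
Relative intensity = 0.069664 / 0.344992 × 100 = 20.2

20.2%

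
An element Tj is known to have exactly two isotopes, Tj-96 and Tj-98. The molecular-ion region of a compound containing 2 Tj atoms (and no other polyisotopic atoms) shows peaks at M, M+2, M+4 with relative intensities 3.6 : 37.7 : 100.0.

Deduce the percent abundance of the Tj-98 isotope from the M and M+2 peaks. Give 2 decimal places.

83.96%

Let p = fractional abundance of Tj-96. I(M+2)/I(M) = [C(2,1)·p^1·(1−p)] / p^2 = 2·(1−p)/p = 37.7/3.6 = 10.4722
(1−p)/p = 10.4722/2 = 5.2361  ⇒  p = 1/(1 + 5.2361) = 0.1604
Tj-96: 16.04%, Tj-98: 83.96%.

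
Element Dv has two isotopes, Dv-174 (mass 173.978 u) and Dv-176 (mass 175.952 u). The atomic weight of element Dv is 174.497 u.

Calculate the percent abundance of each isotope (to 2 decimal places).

With x = fraction of Dv-174 (so Dv-176 is 1 − x):
173.978·x + 175.952·(1 − x) = 174.497
(173.978 − 175.952)·x = 174.497 − 175.952
x = -1.455 / -1.974 = 0.73708 → 73.71% Dv-174, 26.29% Dv-176.

Dv-174: 73.71%, Dv-176: 26.29%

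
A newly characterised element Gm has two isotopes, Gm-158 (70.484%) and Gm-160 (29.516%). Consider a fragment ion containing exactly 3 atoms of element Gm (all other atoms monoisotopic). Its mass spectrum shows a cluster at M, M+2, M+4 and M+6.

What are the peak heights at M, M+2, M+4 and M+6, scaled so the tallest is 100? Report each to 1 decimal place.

The 3 Gm atoms are independent, so intensities follow the terms of (0.70484 + 0.29516)^3.
P(M) = 0.70484^3 = 0.350164
P(M+2) = 3 × 0.70484^2 × 0.29516^1 = 0.439906
P(M+4) = 3 × 0.70484^1 × 0.29516^2 = 0.184216
P(M+6) = 0.29516^3 = 0.025714
The M+2 peak is largest (0.439906); scaling to 100 gives 79.6 : 100.0 : 41.9 : 5.8.

79.6 : 100.0 : 41.9 : 5.8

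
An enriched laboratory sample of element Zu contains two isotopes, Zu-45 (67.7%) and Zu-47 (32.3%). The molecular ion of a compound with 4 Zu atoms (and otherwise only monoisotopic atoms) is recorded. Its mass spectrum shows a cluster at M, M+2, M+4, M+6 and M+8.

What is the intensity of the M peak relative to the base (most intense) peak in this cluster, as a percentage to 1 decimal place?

52.4%

(0.677 + 0.323)^4 gives M 0.2101, M+2 0.4009, M+4 0.2869, M+6 0.0913, M+8 0.0109; the largest is M+2.
P(M+2) = C(4,1) × 0.677^3 × 0.323^1 = 4 × 0.31028873 × 0.3230 = 0.400893 (base)
P(M) = C(4,0) × 0.677^4 × 0.323^0 = 1 × 0.21006547 × 1.0000 = 0.210065
Relative intensity = 0.210065 / 0.400893 × 100 = 52.4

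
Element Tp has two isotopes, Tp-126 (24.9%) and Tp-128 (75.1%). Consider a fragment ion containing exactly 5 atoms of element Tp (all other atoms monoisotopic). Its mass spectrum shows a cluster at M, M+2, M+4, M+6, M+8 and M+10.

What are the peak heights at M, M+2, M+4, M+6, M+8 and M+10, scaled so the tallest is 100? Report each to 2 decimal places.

Expanding (0.249 + 0.751)^5:
P(M) = 0.249^5 = 0.000957
P(M+2) = 5 × 0.249^4 × 0.751^1 = 0.014435
P(M+4) = 10 × 0.249^3 × 0.751^2 = 0.087072
P(M+6) = 10 × 0.249^2 × 0.751^3 = 0.262614
P(M+8) = 5 × 0.249^1 × 0.751^4 = 0.396031
P(M+10) = 0.751^5 = 0.238891
The M+8 peak is largest (0.396031); scaling to 100 gives 0.24 : 3.64 : 21.99 : 66.31 : 100.00 : 60.32.

0.24 : 3.64 : 21.99 : 66.31 : 100.00 : 60.32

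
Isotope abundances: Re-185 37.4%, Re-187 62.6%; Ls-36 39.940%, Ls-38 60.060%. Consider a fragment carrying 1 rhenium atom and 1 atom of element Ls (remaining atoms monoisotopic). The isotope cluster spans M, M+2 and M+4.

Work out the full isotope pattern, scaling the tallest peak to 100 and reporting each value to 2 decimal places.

31.47 : 100.00 : 79.21

Rhenium pattern (n=1): 0.3740 : 0.6260
Element Ls pattern (n=1): 0.3994 : 0.6006
Convolve the two distributions (both contribute in 2-u steps):
  M: 0.3740×0.3994 = 0.149376
  M+2: 0.3740×0.6006 + 0.6260×0.3994 = 0.474649
  M+4: 0.6260×0.6006 = 0.375976
Scale to base peak (0.474649) = 100: 31.47 : 100.00 : 79.21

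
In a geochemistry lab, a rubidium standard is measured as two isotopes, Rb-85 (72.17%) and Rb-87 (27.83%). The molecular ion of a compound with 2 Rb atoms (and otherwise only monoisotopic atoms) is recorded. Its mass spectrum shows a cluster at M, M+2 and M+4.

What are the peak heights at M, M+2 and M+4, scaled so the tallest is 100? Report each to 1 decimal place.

Expanding (0.7217 + 0.2783)^2:
P(M) = 0.7217^2 = 0.520851
P(M+2) = 2 × 0.7217^1 × 0.2783^1 = 0.401698
P(M+4) = 0.2783^2 = 0.077451
The M peak is largest (0.520851); scaling to 100 gives 100.0 : 77.1 : 14.9.

100.0 : 77.1 : 14.9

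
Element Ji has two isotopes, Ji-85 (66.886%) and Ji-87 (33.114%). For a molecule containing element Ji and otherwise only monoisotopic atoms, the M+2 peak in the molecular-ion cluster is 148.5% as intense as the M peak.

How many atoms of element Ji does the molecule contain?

3

With n Ji atoms, P(M+2)/P(M) = C(n,1)·p^(n−1)q / p^n = n·q/p = n · 0.33114/0.66886.
n = 1.485 × 0.66886/0.33114 = 3.00 ≈ 3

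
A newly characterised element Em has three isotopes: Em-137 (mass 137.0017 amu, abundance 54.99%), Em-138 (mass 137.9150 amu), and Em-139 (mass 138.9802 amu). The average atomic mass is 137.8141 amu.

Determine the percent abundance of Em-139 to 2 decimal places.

Let x and y be the fractions of Em-138 and Em-139. Then x + y = 1 − 0.5499 = 0.4501 and 137.9150x + 138.9802y = 137.8141 − 0.5499×137.0017 = 62.47686517.
Substituting: 137.9150x + 138.9802(0.4501 − x) = 62.47686517
(137.9150 − 138.9802)x = -0.07812285  ⇒  x = 0.07334, y = 0.37676
Em-138: 7.33%, Em-139: 37.68%.

37.68%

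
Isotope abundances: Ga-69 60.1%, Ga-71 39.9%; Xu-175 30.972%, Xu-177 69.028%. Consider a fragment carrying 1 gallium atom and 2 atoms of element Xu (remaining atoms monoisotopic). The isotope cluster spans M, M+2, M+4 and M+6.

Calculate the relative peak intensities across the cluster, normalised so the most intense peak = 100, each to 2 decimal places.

12.62 : 64.61 : 100.00 : 41.60

Gallium pattern (n=1): 0.6010 : 0.3990
Element Xu pattern (n=2): 0.09592648 : 0.42758704 : 0.47648648
Convolve the two distributions (both contribute in 2-u steps):
  M: 0.6010×0.09592648 = 0.057652
  M+2: 0.6010×0.42758704 + 0.3990×0.09592648 = 0.295254
  M+4: 0.6010×0.47648648 + 0.3990×0.42758704 = 0.456976
  M+6: 0.3990×0.47648648 = 0.190118
Scale to base peak (0.456976) = 100: 12.62 : 64.61 : 100.00 : 41.60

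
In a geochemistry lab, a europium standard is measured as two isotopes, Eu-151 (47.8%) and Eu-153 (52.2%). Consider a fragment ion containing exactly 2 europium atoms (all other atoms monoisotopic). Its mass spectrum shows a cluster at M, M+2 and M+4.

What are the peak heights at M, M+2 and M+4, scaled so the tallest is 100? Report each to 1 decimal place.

Expanding (0.478 + 0.522)^2:
P(M) = 0.478^2 = 0.228484
P(M+2) = 2 × 0.478^1 × 0.522^1 = 0.499032
P(M+4) = 0.522^2 = 0.272484
The M+2 peak is largest (0.499032); scaling to 100 gives 45.8 : 100.0 : 54.6.

45.8 : 100.0 : 54.6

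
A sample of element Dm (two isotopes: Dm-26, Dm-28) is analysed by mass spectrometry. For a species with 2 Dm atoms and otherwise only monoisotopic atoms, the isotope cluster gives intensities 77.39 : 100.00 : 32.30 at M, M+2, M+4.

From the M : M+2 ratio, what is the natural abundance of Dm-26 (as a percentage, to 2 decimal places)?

60.75%

Write p for the Dm-26 fraction. I(M+2)/I(M) = [C(2,1)·p^1·(1−p)] / p^2 = 2·(1−p)/p = 100.00/77.39 = 1.2922
(1−p)/p = 1.2922/2 = 0.6461  ⇒  p = 1/(1 + 0.6461) = 0.6075
Dm-26: 60.75%, Dm-28: 39.25%.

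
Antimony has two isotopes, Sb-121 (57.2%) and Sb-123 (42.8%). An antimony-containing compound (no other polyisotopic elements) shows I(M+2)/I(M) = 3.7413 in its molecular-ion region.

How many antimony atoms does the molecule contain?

With n Sb atoms, P(M+2)/P(M) = C(n,1)·p^(n−1)q / p^n = n·q/p = n · 0.428/0.572.
n = 3.7413 × 0.572/0.428 = 5.00 ≈ 5

5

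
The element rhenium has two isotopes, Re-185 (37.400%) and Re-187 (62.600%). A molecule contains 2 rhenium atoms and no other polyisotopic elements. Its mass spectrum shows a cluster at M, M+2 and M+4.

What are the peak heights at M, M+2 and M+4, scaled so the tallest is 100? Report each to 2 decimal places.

29.87 : 100.00 : 83.69

Each Re atom is independently Re-185 (p = 0.37400) or Re-187 (q = 0.62600); the cluster is the binomial expansion (p + q)^2.
P(M) = 0.37400^2 = 0.139876
P(M+2) = 2 × 0.37400^1 × 0.62600^1 = 0.468248
P(M+4) = 0.62600^2 = 0.391876
The M+2 peak is largest (0.468248); scaling to 100 gives 29.87 : 100.00 : 83.69.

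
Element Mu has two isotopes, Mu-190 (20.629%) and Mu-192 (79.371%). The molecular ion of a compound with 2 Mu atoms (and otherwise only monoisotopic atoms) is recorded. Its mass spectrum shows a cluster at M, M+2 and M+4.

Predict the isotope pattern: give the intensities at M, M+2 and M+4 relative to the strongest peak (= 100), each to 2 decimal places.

Expanding (0.20629 + 0.79371)^2:
P(M) = 0.20629^2 = 0.042556
P(M+2) = 2 × 0.20629^1 × 0.79371^1 = 0.327469
P(M+4) = 0.79371^2 = 0.629976
The M+4 peak is largest (0.629976); scaling to 100 gives 6.76 : 51.98 : 100.00.

6.76 : 51.98 : 100.00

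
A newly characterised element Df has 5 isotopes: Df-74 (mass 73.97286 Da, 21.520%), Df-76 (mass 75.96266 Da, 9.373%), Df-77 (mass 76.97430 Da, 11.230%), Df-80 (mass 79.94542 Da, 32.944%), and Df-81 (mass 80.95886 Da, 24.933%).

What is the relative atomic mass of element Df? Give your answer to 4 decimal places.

78.2058 Da

Average mass = Σ (abundance × isotope mass) = 0.21520 × 73.97286 + 0.09373 × 75.96266 + 0.11230 × 76.97430 + 0.32944 × 79.94542 + 0.24933 × 80.95886
= 15.918959 + 7.119980 + 8.644214 + 26.337219 + 20.185473 = 78.205845 Da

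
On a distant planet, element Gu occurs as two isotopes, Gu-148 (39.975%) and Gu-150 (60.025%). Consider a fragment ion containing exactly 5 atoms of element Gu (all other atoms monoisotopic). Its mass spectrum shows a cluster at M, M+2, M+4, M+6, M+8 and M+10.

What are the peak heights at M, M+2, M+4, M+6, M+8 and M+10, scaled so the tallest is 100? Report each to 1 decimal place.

Each Gu atom is independently Gu-148 (p = 0.39975) or Gu-150 (q = 0.60025); the cluster is the binomial expansion (p + q)^5.
P(M) = 0.39975^5 = 0.010208
P(M+2) = 5 × 0.39975^4 × 0.60025^1 = 0.076640
P(M+4) = 10 × 0.39975^3 × 0.60025^2 = 0.230160
P(M+6) = 10 × 0.39975^2 × 0.60025^3 = 0.345600
P(M+8) = 5 × 0.39975^1 × 0.60025^4 = 0.259470
P(M+10) = 0.60025^5 = 0.077922
The M+6 peak is largest (0.345600); scaling to 100 gives 3.0 : 22.2 : 66.6 : 100.0 : 75.1 : 22.5.

3.0 : 22.2 : 66.6 : 100.0 : 75.1 : 22.5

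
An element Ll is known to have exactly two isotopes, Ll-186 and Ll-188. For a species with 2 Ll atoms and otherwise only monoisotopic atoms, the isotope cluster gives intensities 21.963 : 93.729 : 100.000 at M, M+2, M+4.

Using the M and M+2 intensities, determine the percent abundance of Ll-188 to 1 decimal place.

If p is the fraction of Ll that is Ll-186, then I(M+2)/I(M) = [C(2,1)·p^1·(1−p)] / p^2 = 2·(1−p)/p = 93.729/21.963 = 4.2676
(1−p)/p = 4.2676/2 = 2.1338  ⇒  p = 1/(1 + 2.1338) = 0.3191
Ll-186: 31.9%, Ll-188: 68.1%.

68.1%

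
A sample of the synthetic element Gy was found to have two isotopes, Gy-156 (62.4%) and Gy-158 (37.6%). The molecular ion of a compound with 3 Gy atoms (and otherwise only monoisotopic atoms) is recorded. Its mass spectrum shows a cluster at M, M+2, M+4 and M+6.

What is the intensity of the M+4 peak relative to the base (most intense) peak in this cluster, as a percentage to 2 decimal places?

60.26%

Binomial terms of (0.624 + 0.376)^3: M 0.2430, M+2 0.4392, M+4 0.2647, M+6 0.0532 → M+2 is the base peak.
P(M+2) = C(3,1) × 0.624^2 × 0.376^1 = 3 × 0.389376 × 0.3760 = 0.439216 (base)
P(M+4) = C(3,2) × 0.624^1 × 0.376^2 = 3 × 0.6240 × 0.141376 = 0.264656
Relative intensity = 0.264656 / 0.439216 × 100 = 60.26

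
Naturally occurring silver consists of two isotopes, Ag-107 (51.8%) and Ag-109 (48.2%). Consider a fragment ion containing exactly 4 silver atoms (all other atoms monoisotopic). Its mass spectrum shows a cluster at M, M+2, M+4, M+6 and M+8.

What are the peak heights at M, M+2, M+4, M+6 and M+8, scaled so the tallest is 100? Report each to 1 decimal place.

19.2 : 71.6 : 100.0 : 62.0 : 14.4

Expanding (0.518 + 0.482)^4:
P(M) = 0.518^4 = 0.071998
P(M+2) = 4 × 0.518^3 × 0.482^1 = 0.267976
P(M+4) = 6 × 0.518^2 × 0.482^2 = 0.374029
P(M+6) = 4 × 0.518^1 × 0.482^3 = 0.232023
P(M+8) = 0.482^4 = 0.053974
The M+4 peak is largest (0.374029); scaling to 100 gives 19.2 : 71.6 : 100.0 : 62.0 : 14.4.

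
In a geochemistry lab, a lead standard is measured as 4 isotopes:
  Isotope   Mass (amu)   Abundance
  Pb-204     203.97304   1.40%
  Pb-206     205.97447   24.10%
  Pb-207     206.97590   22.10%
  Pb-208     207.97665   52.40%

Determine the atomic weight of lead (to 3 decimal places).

Average mass = Σ (abundance × isotope mass) = 0.0140 × 203.97304 + 0.2410 × 205.97447 + 0.2210 × 206.97590 + 0.5240 × 207.97665
= 2.855623 + 49.639847 + 45.741674 + 108.979765 = 207.216909 amu

207.217 amu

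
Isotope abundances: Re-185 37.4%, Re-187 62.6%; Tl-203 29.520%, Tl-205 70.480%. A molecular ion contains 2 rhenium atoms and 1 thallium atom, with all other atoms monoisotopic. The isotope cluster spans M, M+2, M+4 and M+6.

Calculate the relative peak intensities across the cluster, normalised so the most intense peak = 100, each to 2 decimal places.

9.26 : 53.13 : 100.00 : 61.97

Rhenium pattern (n=2): 0.139876 : 0.468248 : 0.391876
Thallium pattern (n=1): 0.2952 : 0.7048
Convolve the two distributions (both contribute in 2-u steps):
  M: 0.139876×0.2952 = 0.041291
  M+2: 0.139876×0.7048 + 0.468248×0.2952 = 0.236811
  M+4: 0.468248×0.7048 + 0.391876×0.2952 = 0.445703
  M+6: 0.391876×0.7048 = 0.276194
Scale to base peak (0.445703) = 100: 9.26 : 53.13 : 100.00 : 61.97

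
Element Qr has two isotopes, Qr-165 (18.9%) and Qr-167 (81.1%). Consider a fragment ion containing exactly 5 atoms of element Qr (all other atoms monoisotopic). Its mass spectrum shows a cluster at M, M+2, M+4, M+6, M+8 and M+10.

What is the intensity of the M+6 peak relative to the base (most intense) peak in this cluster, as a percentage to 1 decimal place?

46.6%

Term probabilities: M 0.0002, M+2 0.0052, M+4 0.0444, M+6 0.1905, M+8 0.4088, M+10 0.3508. Base peak = M+8.
P(M+8) = C(5,4) × 0.189^1 × 0.811^4 = 5 × 0.1890 × 0.43259691 = 0.408804 (base)
P(M+6) = C(5,3) × 0.189^2 × 0.811^3 = 10 × 0.035721 × 0.53341173 = 0.190540
Relative intensity = 0.190540 / 0.408804 × 100 = 46.6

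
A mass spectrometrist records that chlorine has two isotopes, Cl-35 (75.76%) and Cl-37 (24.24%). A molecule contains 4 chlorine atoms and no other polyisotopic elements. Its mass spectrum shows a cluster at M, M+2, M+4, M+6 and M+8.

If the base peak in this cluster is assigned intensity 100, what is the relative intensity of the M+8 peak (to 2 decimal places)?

Term probabilities: M 0.3294, M+2 0.4216, M+4 0.2023, M+6 0.0432, M+8 0.0035. Base peak = M+2.
P(M+2) = C(4,1) × 0.7576^3 × 0.2424^1 = 4 × 0.4348304 × 0.2424 = 0.421612 (base)
P(M+8) = C(4,4) × 0.7576^0 × 0.2424^4 = 1 × 1.0000 × 0.00345247 = 0.003452
Relative intensity = 0.003452 / 0.421612 × 100 = 0.82

0.82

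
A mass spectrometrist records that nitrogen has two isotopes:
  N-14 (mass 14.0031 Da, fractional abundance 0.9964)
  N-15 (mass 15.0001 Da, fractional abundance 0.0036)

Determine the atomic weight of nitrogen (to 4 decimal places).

14.0067 Da

Weight each isotope mass by its fractional abundance: 0.9964 × 14.0031 + 0.0036 × 15.0001
= 13.95269 + 0.05400 = 14.00669 Da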